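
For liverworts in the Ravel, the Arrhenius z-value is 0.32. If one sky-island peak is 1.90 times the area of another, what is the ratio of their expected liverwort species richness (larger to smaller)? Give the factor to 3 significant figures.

S₂/S₁ = (A₂/A₁)^z = 1.9^0.32
ln(S₂/S₁) = 0.32 × ln 1.9 = 0.32 × 0.6419 = 0.2054
S₂/S₁ = e^0.2054 ≈ 1.228

1.23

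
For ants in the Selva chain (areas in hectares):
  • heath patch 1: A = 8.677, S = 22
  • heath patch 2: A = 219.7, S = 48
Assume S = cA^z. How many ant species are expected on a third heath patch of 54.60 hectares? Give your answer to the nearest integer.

z = ln(48/22) / ln(219.7/8.677) = 0.7802 / 3.2316 = 0.2414
c = 22 / 8.677^0.2414 = 22 / 1.685 = 13.06
S₃ = 13.06 × 54.6^0.2414 = 13.06 × 2.627 ≈ 34.3

34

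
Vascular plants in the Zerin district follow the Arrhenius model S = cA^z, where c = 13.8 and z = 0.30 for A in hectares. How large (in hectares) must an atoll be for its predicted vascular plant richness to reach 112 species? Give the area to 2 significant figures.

112 = 13.8 × A^0.3  ⇒  A^0.3 = 112/13.8 = 8.116
ln A = ln(8.116) / 0.3 = 2.0938 / 0.3 = 6.9794
A = e^6.9794 ≈ 1074 hectares

1100 hectares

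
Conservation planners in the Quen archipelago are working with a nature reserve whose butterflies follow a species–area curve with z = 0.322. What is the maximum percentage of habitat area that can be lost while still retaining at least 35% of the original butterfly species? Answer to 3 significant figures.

96.2%

Need (A_new/A_old)^0.322 = 0.35, so A_new/A_old = 0.35^(1/0.322) = 0.35^3.106
ln(A_new/A_old) = ln 0.35 / 0.322 = -1.0498 / 0.322 = -3.2603
A_new/A_old = e^-3.2603 ≈ 0.03838
Fraction that can be lost = 1 − 0.03838 = 0.9616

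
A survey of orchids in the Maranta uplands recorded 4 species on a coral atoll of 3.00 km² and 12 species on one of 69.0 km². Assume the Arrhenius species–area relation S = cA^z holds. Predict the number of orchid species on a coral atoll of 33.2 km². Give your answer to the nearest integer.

z = ln(12/4) / ln(69/3) = 1.0986 / 3.1355 = 0.3504
c = 4 / 3^0.3504 = 4 / 1.47 = 2.722
S₃ = 2.722 × 33.2^0.3504 = 2.722 × 3.412 ≈ 9.287

9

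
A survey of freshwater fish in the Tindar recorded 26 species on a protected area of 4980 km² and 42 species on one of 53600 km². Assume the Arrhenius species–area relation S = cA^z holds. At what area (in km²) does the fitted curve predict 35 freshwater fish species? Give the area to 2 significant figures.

z = ln(42/26) / ln(53600/4980) = 0.4796 / 2.3761 = 0.2018
c = 26 / 4980^0.2018 = 26 / 5.575 = 4.664
A = (35/4.664)^(1/0.2018) ⇒ ln A = ln(7.504)/0.2018 = 9.9860
A = e^9.9860 ≈ 21719 km²

22000 km²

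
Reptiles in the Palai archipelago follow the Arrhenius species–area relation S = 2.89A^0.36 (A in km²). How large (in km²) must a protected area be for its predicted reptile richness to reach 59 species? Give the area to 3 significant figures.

59 = 2.89 × A^0.36  ⇒  A^0.36 = 59/2.89 = 20.42
ln A = ln(20.42) / 0.36 = 3.0163 / 0.36 = 8.3786
A = e^8.3786 ≈ 4353 km²

4350 km²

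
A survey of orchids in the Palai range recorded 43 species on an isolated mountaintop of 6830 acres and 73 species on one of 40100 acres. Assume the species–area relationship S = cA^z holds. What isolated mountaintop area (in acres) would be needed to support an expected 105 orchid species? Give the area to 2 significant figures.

z = ln(73/43) / ln(40100/6830) = 0.5293 / 1.7701 = 0.2990
c = 43 / 6830^0.2990 = 43 / 14.01 = 3.069
A = (105/3.069)^(1/0.2990) ⇒ ln A = ln(34.22)/0.2990 = 11.8148
A = e^11.8148 ≈ 135242 acres

140000 acres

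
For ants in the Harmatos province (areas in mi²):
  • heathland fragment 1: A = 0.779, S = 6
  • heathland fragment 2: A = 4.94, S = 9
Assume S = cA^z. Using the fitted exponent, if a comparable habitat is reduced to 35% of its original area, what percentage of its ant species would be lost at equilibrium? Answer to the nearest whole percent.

z = ln(9/6) / ln(4.94/0.779) = 0.4055 / 1.8471 = 0.2195
S_new/S_old = (A_new/A_old)^z = 0.35^0.2195 = exp(0.2195 × -1.0498) = 0.7942
Fraction lost = 1 − 0.7942 = 0.2058

21%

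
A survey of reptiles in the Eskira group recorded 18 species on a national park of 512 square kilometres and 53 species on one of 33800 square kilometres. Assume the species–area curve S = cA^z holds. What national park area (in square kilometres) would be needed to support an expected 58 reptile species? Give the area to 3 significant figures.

z = ln(53/18) / ln(33800/512) = 1.0799 / 4.1899 = 0.2577
c = 18 / 512^0.2577 = 18 / 4.992 = 3.606
A = (58/3.606)^(1/0.2577) ⇒ ln A = ln(16.09)/0.2577 = 10.7780
A = e^10.7780 ≈ 47953 square kilometres

48000 square kilometres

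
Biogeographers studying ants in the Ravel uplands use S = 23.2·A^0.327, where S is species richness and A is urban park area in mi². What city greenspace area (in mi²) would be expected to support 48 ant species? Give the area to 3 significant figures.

9.24 mi²

48 = 23.2 × A^0.327  ⇒  A^0.327 = 48/23.2 = 2.069
ln A = ln(2.069) / 0.327 = 0.7270 / 0.327 = 2.2234
A = e^2.2234 ≈ 9.239 mi²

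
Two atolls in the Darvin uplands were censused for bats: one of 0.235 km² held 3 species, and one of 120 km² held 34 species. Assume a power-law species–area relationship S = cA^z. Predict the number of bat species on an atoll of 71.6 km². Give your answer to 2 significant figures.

28

z = ln(34/3) / ln(120/0.235) = 2.4277 / 6.2357 = 0.3893
c = 3 / 0.235^0.3893 = 3 / 0.569 = 5.272
S₃ = 5.272 × 71.6^0.3893 = 5.272 × 5.274 ≈ 27.81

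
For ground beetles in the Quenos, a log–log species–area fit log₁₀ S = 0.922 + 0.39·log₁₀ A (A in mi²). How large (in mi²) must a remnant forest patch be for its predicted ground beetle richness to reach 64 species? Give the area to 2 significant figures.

180 mi²

64 = 8.356 × A^0.39  ⇒  A^0.39 = 64/8.356 = 7.659
ln A = ln(7.659) / 0.39 = 2.0359 / 0.39 = 5.2203
A = e^5.2203 ≈ 185 mi²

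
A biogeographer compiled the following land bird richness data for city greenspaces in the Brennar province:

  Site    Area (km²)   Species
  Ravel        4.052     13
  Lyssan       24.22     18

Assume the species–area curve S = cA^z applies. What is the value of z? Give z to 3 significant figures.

0.182

Taking logs: ln S = ln c + z ln A, so z = (ln S₂ − ln S₁)/(ln A₂ − ln A₁).
z = ln(18/13) / ln(24.22/4.052) = ln(1.385) / ln(5.977) = 0.3254 / 1.7880 = 0.1820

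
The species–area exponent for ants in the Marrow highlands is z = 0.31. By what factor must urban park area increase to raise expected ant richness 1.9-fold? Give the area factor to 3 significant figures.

7.93

(A₂/A₁)^0.31 = 1.9, so A₂/A₁ = 1.9^(1/0.31) = 1.9^3.226
ln(A₂/A₁) = ln 1.9 / 0.31 = 0.6419 / 0.31 = 2.0705
A₂/A₁ = e^2.0705 ≈ 7.929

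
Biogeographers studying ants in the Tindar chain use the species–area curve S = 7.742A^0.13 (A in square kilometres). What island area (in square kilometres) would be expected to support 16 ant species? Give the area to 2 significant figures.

16 = 7.742 × A^0.13  ⇒  A^0.13 = 16/7.742 = 2.067
ln A = ln(2.067) / 0.13 = 0.7259 / 0.13 = 5.5841
A = e^5.5841 ≈ 266.2 square kilometres

270 square kilometres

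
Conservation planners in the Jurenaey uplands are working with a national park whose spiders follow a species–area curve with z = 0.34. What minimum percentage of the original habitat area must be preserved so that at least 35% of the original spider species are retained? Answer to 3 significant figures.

Need (A_new/A_old)^0.34 = 0.35, so A_new/A_old = 0.35^(1/0.34) = 0.35^2.941
ln(A_new/A_old) = ln 0.35 / 0.34 = -1.0498 / 0.34 = -3.0877
A_new/A_old = e^-3.0877 ≈ 0.04561

4.56%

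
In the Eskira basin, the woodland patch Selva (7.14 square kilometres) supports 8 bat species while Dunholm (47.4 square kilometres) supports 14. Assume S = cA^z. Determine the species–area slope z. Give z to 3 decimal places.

0.296

Taking logs: ln S = ln c + z ln A, so z = (ln S₂ − ln S₁)/(ln A₂ − ln A₁).
z = ln(14/8) / ln(47.4/7.14) = ln(1.75) / ln(6.639) = 0.5596 / 1.8929 = 0.2956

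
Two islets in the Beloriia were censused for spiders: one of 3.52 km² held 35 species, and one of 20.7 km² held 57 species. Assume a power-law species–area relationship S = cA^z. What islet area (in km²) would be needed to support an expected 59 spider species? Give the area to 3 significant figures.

23.5 km²

z = ln(57/35) / ln(20.7/3.52) = 0.4877 / 1.7717 = 0.2753
c = 35 / 3.52^0.2753 = 35 / 1.414 = 24.75
A = (59/24.75)^(1/0.2753) ⇒ ln A = ln(2.384)/0.2753 = 3.1554
A = e^3.1554 ≈ 23.46 km²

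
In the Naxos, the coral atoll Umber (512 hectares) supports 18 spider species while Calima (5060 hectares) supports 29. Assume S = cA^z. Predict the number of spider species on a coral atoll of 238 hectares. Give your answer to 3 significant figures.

15.3

z = ln(29/18) / ln(5060/512) = 0.4769 / 2.2908 = 0.2082
c = 18 / 512^0.2082 = 18 / 3.665 = 4.912
S₃ = 4.912 × 238^0.2082 = 4.912 × 3.125 ≈ 15.35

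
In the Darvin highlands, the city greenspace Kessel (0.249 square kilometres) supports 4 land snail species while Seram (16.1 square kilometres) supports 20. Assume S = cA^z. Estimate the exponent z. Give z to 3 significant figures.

Taking logs: ln S = ln c + z ln A, so z = (ln S₂ − ln S₁)/(ln A₂ − ln A₁).
z = ln(20/4) / ln(16.1/0.249) = ln(5) / ln(64.66) = 1.6094 / 4.1691 = 0.3860

0.386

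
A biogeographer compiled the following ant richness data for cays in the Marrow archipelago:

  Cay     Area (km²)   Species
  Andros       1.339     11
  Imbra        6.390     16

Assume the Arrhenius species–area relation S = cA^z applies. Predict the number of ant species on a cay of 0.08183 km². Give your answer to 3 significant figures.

5.63

z = ln(16/11) / ln(6.39/1.339) = 0.3747 / 1.5628 = 0.2398
c = 11 / 1.339^0.2398 = 11 / 1.072 = 10.26
S₃ = 10.26 × 0.08183^0.2398 = 10.26 × 0.5487 ≈ 5.628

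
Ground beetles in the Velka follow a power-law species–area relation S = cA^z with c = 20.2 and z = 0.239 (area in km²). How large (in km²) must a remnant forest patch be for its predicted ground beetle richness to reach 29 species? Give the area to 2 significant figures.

4.5 km²

29 = 20.2 × A^0.239  ⇒  A^0.239 = 29/20.2 = 1.436
ln A = ln(1.436) / 0.239 = 0.3616 / 0.239 = 1.5130
A = e^1.5130 ≈ 4.54 km²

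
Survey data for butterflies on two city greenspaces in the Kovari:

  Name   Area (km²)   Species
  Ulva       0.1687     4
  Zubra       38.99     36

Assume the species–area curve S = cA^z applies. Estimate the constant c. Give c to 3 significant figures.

z = ln(S₂/S₁) / ln(A₂/A₁) = ln(36/4) / ln(38.99/0.1687) = 2.1972 / 5.4429 = 0.4037
c = S₁ / A₁^z = 4 / 0.1687^0.4037 = 4 / 0.4875 = 8.205

8.20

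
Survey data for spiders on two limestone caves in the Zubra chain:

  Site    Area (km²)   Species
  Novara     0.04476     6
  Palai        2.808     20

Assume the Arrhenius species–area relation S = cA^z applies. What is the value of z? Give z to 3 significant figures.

Taking logs: ln S = ln c + z ln A, so z = (ln S₂ − ln S₁)/(ln A₂ − ln A₁).
z = ln(20/6) / ln(2.808/0.04476) = ln(3.333) / ln(62.73) = 1.2040 / 4.1389 = 0.2909

0.291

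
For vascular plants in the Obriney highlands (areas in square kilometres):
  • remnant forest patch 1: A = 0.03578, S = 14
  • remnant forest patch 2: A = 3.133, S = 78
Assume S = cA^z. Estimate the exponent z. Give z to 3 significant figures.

Taking logs: ln S = ln c + z ln A, so z = (ln S₂ − ln S₁)/(ln A₂ − ln A₁).
z = ln(78/14) / ln(3.133/0.03578) = ln(5.571) / ln(87.56) = 1.7177 / 4.4724 = 0.3841

0.384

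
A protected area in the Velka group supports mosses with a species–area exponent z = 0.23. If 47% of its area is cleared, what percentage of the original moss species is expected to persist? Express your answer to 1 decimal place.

S_new/S_old = (A_new/A_old)^z = 0.53^0.23
= exp(0.23 × ln 0.53) = exp(0.23 × -0.6349) = exp(-0.1460) ≈ 0.8641

86.4%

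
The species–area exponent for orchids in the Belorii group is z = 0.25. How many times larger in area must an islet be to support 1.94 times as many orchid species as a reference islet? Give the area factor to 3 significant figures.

(A₂/A₁)^0.25 = 1.94, so A₂/A₁ = 1.94^(1/0.25) = 1.94^4
ln(A₂/A₁) = ln 1.94 / 0.25 = 0.6627 / 0.25 = 2.6508
A₂/A₁ = e^2.6508 ≈ 14.16

14.2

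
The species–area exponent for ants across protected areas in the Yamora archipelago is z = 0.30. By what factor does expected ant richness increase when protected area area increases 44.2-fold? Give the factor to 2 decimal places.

S₂/S₁ = (A₂/A₁)^z = 44.2^0.3
ln(S₂/S₁) = 0.3 × ln 44.2 = 0.3 × 3.7887 = 1.1366
S₂/S₁ = e^1.1366 ≈ 3.116

3.12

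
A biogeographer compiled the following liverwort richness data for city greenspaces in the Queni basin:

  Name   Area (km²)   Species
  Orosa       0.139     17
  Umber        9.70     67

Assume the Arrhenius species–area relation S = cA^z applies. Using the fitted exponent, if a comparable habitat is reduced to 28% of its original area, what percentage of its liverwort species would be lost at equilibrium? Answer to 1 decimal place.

33.7%

z = ln(67/17) / ln(9.7/0.139) = 1.3715 / 4.2454 = 0.3231
S_new/S_old = (A_new/A_old)^z = 0.28^0.3231 = exp(0.3231 × -1.2730) = 0.6628
Fraction lost = 1 − 0.6628 = 0.3372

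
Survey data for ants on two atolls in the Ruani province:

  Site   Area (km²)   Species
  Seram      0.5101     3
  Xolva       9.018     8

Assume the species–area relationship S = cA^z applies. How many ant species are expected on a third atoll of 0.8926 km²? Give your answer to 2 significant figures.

3.6

z = ln(8/3) / ln(9.018/0.5101) = 0.9808 / 2.8724 = 0.3415
c = 3 / 0.5101^0.3415 = 3 / 0.7946 = 3.775
S₃ = 3.775 × 0.8926^0.3415 = 3.775 × 0.9619 ≈ 3.632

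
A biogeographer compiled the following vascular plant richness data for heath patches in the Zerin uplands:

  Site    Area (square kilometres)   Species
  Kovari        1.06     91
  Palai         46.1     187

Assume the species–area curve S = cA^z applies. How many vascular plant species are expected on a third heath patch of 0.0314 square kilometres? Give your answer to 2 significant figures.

46

z = ln(187/91) / ln(46.1/1.06) = 0.7202 / 3.7725 = 0.1909
c = 91 / 1.06^0.1909 = 91 / 1.011 = 89.99
S₃ = 89.99 × 0.0314^0.1909 = 89.99 × 0.5165 ≈ 46.48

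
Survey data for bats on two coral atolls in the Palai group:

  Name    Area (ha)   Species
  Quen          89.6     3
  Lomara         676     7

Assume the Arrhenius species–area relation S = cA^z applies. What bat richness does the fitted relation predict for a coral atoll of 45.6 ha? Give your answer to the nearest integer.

2

z = ln(7/3) / ln(676/89.6) = 0.8473 / 2.0208 = 0.4193
c = 3 / 89.6^0.4193 = 3 / 6.585 = 0.4556
S₃ = 0.4556 × 45.6^0.4193 = 0.4556 × 4.961 ≈ 2.26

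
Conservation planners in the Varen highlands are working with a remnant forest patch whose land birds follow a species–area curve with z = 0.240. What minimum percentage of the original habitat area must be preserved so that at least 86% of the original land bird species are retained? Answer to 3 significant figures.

53.3%

Need (A_new/A_old)^0.24 = 0.86, so A_new/A_old = 0.86^(1/0.24) = 0.86^4.167
ln(A_new/A_old) = ln 0.86 / 0.24 = -0.1508 / 0.24 = -0.6284
A_new/A_old = e^-0.6284 ≈ 0.5334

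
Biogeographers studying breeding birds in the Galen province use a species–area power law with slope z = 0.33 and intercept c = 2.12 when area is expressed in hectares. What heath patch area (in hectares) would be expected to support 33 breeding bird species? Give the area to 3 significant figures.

4100 hectares

33 = 2.12 × A^0.33  ⇒  A^0.33 = 33/2.12 = 15.57
ln A = ln(15.57) / 0.33 = 2.7451 / 0.33 = 8.3185
A = e^8.3185 ≈ 4099 hectares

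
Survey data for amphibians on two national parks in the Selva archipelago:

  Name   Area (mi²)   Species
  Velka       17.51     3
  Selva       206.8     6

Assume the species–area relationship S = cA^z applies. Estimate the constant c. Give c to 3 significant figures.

z = ln(S₂/S₁) / ln(A₂/A₁) = ln(6/3) / ln(206.8/17.51) = 0.6931 / 2.4690 = 0.2807
c = S₁ / A₁^z = 3 / 17.51^0.2807 = 3 / 2.234 = 1.343

1.34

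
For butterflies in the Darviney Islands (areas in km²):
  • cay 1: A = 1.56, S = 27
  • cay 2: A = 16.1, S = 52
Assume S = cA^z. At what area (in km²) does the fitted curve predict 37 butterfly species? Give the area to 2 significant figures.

z = ln(52/27) / ln(16.1/1.56) = 0.6554 / 2.3341 = 0.2808
c = 27 / 1.56^0.2808 = 27 / 1.133 = 23.83
A = (37/23.83)^(1/0.2808) ⇒ ln A = ln(1.553)/0.2808 = 1.5668
A = e^1.5668 ≈ 4.791 km²

4.8 km²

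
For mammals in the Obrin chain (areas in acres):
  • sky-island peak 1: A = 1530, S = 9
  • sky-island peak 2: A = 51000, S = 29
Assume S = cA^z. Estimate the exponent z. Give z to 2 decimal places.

0.33

Taking logs: ln S = ln c + z ln A, so z = (ln S₂ − ln S₁)/(ln A₂ − ln A₁).
z = ln(29/9) / ln(51000/1530) = ln(3.222) / ln(33.33) = 1.1701 / 3.5066 = 0.3337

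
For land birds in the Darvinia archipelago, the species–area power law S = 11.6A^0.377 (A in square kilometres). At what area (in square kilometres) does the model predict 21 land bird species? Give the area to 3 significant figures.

4.83 square kilometres

21 = 11.6 × A^0.377  ⇒  A^0.377 = 21/11.6 = 1.81
ln A = ln(1.81) / 0.377 = 0.5935 / 0.377 = 1.5743
A = e^1.5743 ≈ 4.827 square kilometres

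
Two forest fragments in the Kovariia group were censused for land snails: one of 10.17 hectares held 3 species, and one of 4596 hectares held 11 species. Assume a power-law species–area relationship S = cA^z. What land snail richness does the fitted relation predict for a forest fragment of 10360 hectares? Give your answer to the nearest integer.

13

z = ln(11/3) / ln(4596/10.17) = 1.2993 / 6.1135 = 0.2125
c = 3 / 10.17^0.2125 = 3 / 1.637 = 1.832
S₃ = 1.832 × 10360^0.2125 = 1.832 × 7.135 ≈ 13.07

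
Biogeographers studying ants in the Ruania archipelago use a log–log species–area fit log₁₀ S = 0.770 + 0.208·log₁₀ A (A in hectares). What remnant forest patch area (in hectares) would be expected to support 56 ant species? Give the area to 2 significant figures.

50000 hectares

56 = 5.888 × A^0.208  ⇒  A^0.208 = 56/5.888 = 9.51
ln A = ln(9.51) / 0.208 = 2.2524 / 0.208 = 10.8287
A = e^10.8287 ≈ 50446 hectares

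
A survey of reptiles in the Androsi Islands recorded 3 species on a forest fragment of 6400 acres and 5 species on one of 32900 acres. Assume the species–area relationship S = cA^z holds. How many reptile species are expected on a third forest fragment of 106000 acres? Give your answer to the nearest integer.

z = ln(5/3) / ln(32900/6400) = 0.5108 / 1.6372 = 0.3120
c = 3 / 6400^0.3120 = 3 / 15.4 = 0.1948
S₃ = 0.1948 × 106000^0.3120 = 0.1948 × 36.98 ≈ 7.203

7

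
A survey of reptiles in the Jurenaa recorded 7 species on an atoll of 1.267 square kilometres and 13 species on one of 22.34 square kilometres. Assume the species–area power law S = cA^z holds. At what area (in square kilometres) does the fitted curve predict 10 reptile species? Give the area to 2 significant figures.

6.6 square kilometres

z = ln(13/7) / ln(22.34/1.267) = 0.6190 / 2.8697 = 0.2157
c = 7 / 1.267^0.2157 = 7 / 1.052 = 6.652
A = (10/6.652)^(1/0.2157) ⇒ ln A = ln(1.503)/0.2157 = 1.8901
A = e^1.8901 ≈ 6.62 square kilometres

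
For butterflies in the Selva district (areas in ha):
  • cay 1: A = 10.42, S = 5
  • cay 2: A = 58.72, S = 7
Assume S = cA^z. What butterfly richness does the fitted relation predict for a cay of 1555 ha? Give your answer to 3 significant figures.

z = ln(7/5) / ln(58.72/10.42) = 0.3365 / 1.7291 = 0.1946
c = 5 / 10.42^0.1946 = 5 / 1.578 = 3.169
S₃ = 3.169 × 1555^0.1946 = 3.169 × 4.179 ≈ 13.24

13.2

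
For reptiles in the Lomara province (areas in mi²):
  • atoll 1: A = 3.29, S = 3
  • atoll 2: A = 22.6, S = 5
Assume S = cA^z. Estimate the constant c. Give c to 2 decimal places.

z = ln(S₂/S₁) / ln(A₂/A₁) = ln(5/3) / ln(22.6/3.29) = 0.5108 / 1.9271 = 0.2651
c = S₁ / A₁^z = 3 / 3.29^0.2651 = 3 / 1.371 = 2.188

2.19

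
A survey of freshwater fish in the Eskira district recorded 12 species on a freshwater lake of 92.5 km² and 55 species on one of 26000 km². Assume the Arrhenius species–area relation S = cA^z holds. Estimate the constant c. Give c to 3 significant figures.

3.53

z = ln(S₂/S₁) / ln(A₂/A₁) = ln(55/12) / ln(26000/92.5) = 1.5224 / 5.6386 = 0.2700
c = S₁ / A₁^z = 12 / 92.5^0.2700 = 12 / 3.395 = 3.534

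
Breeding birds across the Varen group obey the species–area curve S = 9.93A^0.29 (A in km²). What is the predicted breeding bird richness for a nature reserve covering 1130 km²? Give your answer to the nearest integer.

76

S = 9.93 × 1130^0.29 = 9.93 × 7.681 ≈ 76.27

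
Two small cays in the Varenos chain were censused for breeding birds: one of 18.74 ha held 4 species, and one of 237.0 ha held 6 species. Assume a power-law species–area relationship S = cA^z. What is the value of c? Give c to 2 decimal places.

2.50

z = ln(S₂/S₁) / ln(A₂/A₁) = ln(6/4) / ln(237/18.74) = 0.4055 / 2.5374 = 0.1598
c = S₁ / A₁^z = 4 / 18.74^0.1598 = 4 / 1.597 = 2.504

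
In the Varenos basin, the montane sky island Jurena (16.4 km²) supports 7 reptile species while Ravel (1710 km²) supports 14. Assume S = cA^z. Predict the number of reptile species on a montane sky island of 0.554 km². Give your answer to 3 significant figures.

4.22

z = ln(14/7) / ln(1710/16.4) = 0.6931 / 4.6470 = 0.1492
c = 7 / 16.4^0.1492 = 7 / 1.518 = 4.612
S₃ = 4.612 × 0.554^0.1492 = 4.612 × 0.9157 ≈ 4.223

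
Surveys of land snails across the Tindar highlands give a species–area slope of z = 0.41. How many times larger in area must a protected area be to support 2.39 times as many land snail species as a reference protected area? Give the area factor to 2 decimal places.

(A₂/A₁)^0.41 = 2.39, so A₂/A₁ = 2.39^(1/0.41) = 2.39^2.439
ln(A₂/A₁) = ln 2.39 / 0.41 = 0.8713 / 0.41 = 2.1251
A₂/A₁ = e^2.1251 ≈ 8.374

8.37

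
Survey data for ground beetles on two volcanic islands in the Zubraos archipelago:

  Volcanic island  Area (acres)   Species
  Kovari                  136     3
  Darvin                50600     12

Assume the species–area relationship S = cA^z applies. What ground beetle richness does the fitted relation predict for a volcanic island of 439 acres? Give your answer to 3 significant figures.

3.95

z = ln(12/3) / ln(50600/136) = 1.3863 / 5.9191 = 0.2342
c = 3 / 136^0.2342 = 3 / 3.16 = 0.9494
S₃ = 0.9494 × 439^0.2342 = 0.9494 × 4.158 ≈ 3.947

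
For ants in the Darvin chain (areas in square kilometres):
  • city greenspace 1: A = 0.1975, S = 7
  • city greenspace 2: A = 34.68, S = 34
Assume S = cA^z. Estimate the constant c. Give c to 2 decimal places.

z = ln(S₂/S₁) / ln(A₂/A₁) = ln(34/7) / ln(34.68/0.1975) = 1.5805 / 5.1682 = 0.3058
c = S₁ / A₁^z = 7 / 0.1975^0.3058 = 7 / 0.6089 = 11.5

11.50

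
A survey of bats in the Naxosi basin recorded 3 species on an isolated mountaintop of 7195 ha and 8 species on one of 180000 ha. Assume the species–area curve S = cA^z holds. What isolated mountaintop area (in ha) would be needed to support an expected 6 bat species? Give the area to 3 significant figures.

70000 ha

z = ln(8/3) / ln(180000/7195) = 0.9808 / 3.2196 = 0.3046
c = 3 / 7195^0.3046 = 3 / 14.96 = 0.2005
A = (6/0.2005)^(1/0.3046) ⇒ ln A = ln(29.93)/0.3046 = 11.1564
A = e^11.1564 ≈ 70010 ha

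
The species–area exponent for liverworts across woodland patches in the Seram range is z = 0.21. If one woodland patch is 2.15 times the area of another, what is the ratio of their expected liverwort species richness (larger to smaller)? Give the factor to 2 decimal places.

S₂/S₁ = (A₂/A₁)^z = 2.15^0.21
ln(S₂/S₁) = 0.21 × ln 2.15 = 0.21 × 0.7655 = 0.1607
S₂/S₁ = e^0.1607 ≈ 1.174

1.17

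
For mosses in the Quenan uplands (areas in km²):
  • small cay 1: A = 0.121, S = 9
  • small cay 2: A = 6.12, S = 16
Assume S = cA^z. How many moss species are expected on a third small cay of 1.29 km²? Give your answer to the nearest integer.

z = ln(16/9) / ln(6.12/0.121) = 0.5754 / 3.9235 = 0.1466
c = 9 / 0.121^0.1466 = 9 / 0.7337 = 12.27
S₃ = 12.27 × 1.29^0.1466 = 12.27 × 1.038 ≈ 12.73

13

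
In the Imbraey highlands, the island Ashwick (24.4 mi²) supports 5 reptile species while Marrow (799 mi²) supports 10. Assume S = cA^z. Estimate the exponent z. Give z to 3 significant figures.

Taking logs: ln S = ln c + z ln A, so z = (ln S₂ − ln S₁)/(ln A₂ − ln A₁).
z = ln(10/5) / ln(799/24.4) = ln(2) / ln(32.75) = 0.6931 / 3.4888 = 0.1987

0.199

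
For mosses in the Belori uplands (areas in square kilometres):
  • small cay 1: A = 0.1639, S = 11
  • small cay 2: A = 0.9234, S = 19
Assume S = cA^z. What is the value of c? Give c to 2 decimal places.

19.48

z = ln(S₂/S₁) / ln(A₂/A₁) = ln(19/11) / ln(0.9234/0.1639) = 0.5465 / 1.7288 = 0.3161
c = S₁ / A₁^z = 11 / 0.1639^0.3161 = 11 / 0.5645 = 19.48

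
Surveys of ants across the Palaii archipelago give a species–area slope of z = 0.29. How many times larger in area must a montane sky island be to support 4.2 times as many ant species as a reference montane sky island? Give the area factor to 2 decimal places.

(A₂/A₁)^0.29 = 4.2, so A₂/A₁ = 4.2^(1/0.29) = 4.2^3.448
ln(A₂/A₁) = ln 4.2 / 0.29 = 1.4351 / 0.29 = 4.9486
A₂/A₁ = e^4.9486 ≈ 141

140.97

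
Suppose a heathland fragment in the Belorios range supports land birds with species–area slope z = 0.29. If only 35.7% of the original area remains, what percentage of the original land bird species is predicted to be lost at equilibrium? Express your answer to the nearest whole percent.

26%

S_new/S_old = (A_new/A_old)^z = 0.357^0.29
= exp(0.29 × ln 0.357) = exp(0.29 × -1.0300) = exp(-0.2987) ≈ 0.7418
Fraction lost = 1 − 0.7418 = 0.2582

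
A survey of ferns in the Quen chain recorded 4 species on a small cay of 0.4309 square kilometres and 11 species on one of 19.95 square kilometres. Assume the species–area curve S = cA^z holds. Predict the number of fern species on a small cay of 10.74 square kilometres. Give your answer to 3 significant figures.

z = ln(11/4) / ln(19.95/0.4309) = 1.0116 / 3.8351 = 0.2638
c = 4 / 0.4309^0.2638 = 4 / 0.8009 = 4.995
S₃ = 4.995 × 10.74^0.2638 = 4.995 × 1.87 ≈ 9.342

9.34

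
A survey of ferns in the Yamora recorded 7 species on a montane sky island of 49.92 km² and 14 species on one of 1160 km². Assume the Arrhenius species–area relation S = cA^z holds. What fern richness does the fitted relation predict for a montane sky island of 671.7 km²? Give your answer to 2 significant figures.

z = ln(14/7) / ln(1160/49.92) = 0.6931 / 3.1458 = 0.2203
c = 7 / 49.92^0.2203 = 7 / 2.367 = 2.957
S₃ = 2.957 × 671.7^0.2203 = 2.957 × 4.197 ≈ 12.41

12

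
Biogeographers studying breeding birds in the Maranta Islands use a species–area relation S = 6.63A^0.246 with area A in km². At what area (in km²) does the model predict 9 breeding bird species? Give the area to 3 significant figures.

3.46 km²

9 = 6.63 × A^0.246  ⇒  A^0.246 = 9/6.63 = 1.357
ln A = ln(1.357) / 0.246 = 0.3056 / 0.246 = 1.2424
A = e^1.2424 ≈ 3.464 km²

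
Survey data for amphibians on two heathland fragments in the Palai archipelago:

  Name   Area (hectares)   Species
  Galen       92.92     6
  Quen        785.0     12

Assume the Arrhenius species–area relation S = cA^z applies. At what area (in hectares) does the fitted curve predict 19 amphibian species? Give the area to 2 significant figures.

3200 hectares

z = ln(12/6) / ln(785/92.92) = 0.6931 / 2.1339 = 0.3248
c = 6 / 92.92^0.3248 = 6 / 4.358 = 1.377
A = (19/1.377)^(1/0.3248) ⇒ ln A = ln(13.8)/0.3248 = 8.0804
A = e^8.0804 ≈ 3231 hectares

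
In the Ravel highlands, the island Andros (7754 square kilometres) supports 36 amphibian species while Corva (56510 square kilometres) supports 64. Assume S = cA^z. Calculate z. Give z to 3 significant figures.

Taking logs: ln S = ln c + z ln A, so z = (ln S₂ − ln S₁)/(ln A₂ − ln A₁).
z = ln(64/36) / ln(56510/7754) = ln(1.778) / ln(7.288) = 0.5754 / 1.9862 = 0.2897

0.290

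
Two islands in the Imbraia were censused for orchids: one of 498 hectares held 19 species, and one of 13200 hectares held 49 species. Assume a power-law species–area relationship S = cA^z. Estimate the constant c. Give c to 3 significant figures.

z = ln(S₂/S₁) / ln(A₂/A₁) = ln(49/19) / ln(13200/498) = 0.9474 / 3.2774 = 0.2891
c = S₁ / A₁^z = 19 / 498^0.2891 = 19 / 6.021 = 3.156

3.16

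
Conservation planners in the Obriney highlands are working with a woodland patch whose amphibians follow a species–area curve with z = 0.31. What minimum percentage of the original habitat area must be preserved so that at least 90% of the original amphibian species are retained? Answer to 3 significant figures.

Need (A_new/A_old)^0.31 = 0.9, so A_new/A_old = 0.9^(1/0.31) = 0.9^3.226
ln(A_new/A_old) = ln 0.9 / 0.31 = -0.1054 / 0.31 = -0.3399
A_new/A_old = e^-0.3399 ≈ 0.7119

71.2%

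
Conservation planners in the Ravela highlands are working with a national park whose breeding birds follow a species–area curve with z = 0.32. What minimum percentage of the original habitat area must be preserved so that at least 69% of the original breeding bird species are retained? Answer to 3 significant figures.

31.4%

Need (A_new/A_old)^0.32 = 0.69, so A_new/A_old = 0.69^(1/0.32) = 0.69^3.125
ln(A_new/A_old) = ln 0.69 / 0.32 = -0.3711 / 0.32 = -1.1596
A_new/A_old = e^-1.1596 ≈ 0.3136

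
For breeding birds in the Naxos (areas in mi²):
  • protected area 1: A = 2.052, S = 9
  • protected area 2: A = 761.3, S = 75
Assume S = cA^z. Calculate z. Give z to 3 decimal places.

Taking logs: ln S = ln c + z ln A, so z = (ln S₂ − ln S₁)/(ln A₂ − ln A₁).
z = ln(75/9) / ln(761.3/2.052) = ln(8.333) / ln(371) = 2.1203 / 5.9162 = 0.3584

0.358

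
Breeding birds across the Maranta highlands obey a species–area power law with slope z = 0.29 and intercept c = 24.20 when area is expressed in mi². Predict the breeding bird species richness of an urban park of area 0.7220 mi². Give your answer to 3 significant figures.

22.0

S = 24.2 × 0.722^0.29 = 24.2 × 0.9099 ≈ 22.02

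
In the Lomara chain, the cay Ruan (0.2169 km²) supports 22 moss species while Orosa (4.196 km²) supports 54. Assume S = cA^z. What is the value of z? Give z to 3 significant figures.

0.303

Taking logs: ln S = ln c + z ln A, so z = (ln S₂ − ln S₁)/(ln A₂ − ln A₁).
z = ln(54/22) / ln(4.196/0.2169) = ln(2.455) / ln(19.35) = 0.8979 / 2.9625 = 0.3031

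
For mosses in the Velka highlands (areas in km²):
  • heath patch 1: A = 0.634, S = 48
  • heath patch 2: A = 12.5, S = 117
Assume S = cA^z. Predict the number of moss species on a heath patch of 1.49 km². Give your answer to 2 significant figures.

62

z = ln(117/48) / ln(12.5/0.634) = 0.8910 / 2.9814 = 0.2988
c = 48 / 0.634^0.2988 = 48 / 0.8727 = 55
S₃ = 55 × 1.49^0.2988 = 55 × 1.127 ≈ 61.96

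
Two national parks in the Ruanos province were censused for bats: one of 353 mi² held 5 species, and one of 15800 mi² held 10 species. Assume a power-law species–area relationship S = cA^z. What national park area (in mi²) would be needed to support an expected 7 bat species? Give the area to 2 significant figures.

z = ln(10/5) / ln(15800/353) = 0.6931 / 3.8013 = 0.1823
c = 5 / 353^0.1823 = 5 / 2.915 = 1.716
A = (7/1.716)^(1/0.1823) ⇒ ln A = ln(4.08)/0.1823 = 7.7117
A = e^7.7117 ≈ 2234 mi²

2200 mi²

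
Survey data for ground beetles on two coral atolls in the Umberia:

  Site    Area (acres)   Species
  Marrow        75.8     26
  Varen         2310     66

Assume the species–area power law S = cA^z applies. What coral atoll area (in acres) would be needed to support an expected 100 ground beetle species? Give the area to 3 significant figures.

10600 acres

z = ln(66/26) / ln(2310/75.8) = 0.9316 / 3.4169 = 0.2726
c = 26 / 75.8^0.2726 = 26 / 3.254 = 7.989
A = (100/7.989)^(1/0.2726) ⇒ ln A = ln(12.52)/0.2726 = 9.2691
A = e^9.2691 ≈ 10605 acres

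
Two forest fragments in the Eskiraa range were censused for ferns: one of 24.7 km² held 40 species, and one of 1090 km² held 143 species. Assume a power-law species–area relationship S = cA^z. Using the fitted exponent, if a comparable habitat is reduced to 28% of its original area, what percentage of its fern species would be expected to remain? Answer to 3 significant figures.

65.2%

z = ln(143/40) / ln(1090/24.7) = 1.2740 / 3.7871 = 0.3364
S_new/S_old = (A_new/A_old)^z = 0.28^0.3364 = exp(0.3364 × -1.2730) = 0.6517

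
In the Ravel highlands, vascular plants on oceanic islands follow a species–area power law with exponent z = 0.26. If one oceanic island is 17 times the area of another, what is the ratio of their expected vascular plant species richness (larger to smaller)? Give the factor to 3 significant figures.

2.09

S₂/S₁ = (A₂/A₁)^z = 17^0.26
ln(S₂/S₁) = 0.26 × ln 17 = 0.26 × 2.8332 = 0.7366
S₂/S₁ = e^0.7366 ≈ 2.089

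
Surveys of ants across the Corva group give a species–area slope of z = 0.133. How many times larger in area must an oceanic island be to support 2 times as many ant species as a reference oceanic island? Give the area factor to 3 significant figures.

(A₂/A₁)^0.133 = 2, so A₂/A₁ = 2^(1/0.133) = 2^7.519
ln(A₂/A₁) = ln 2 / 0.133 = 0.6931 / 0.133 = 5.2116
A₂/A₁ = e^5.2116 ≈ 183.4

183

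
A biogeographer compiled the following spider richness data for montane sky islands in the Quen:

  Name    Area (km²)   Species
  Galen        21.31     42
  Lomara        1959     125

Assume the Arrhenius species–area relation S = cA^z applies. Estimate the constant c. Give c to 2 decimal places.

z = ln(S₂/S₁) / ln(A₂/A₁) = ln(125/42) / ln(1959/21.31) = 1.0906 / 4.5210 = 0.2412
c = S₁ / A₁^z = 42 / 21.31^0.2412 = 42 / 2.092 = 20.08

20.08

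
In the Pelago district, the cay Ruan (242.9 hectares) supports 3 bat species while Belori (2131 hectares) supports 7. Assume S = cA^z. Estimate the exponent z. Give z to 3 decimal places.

Taking logs: ln S = ln c + z ln A, so z = (ln S₂ − ln S₁)/(ln A₂ − ln A₁).
z = ln(7/3) / ln(2131/242.9) = ln(2.333) / ln(8.773) = 0.8473 / 2.1717 = 0.3902

0.390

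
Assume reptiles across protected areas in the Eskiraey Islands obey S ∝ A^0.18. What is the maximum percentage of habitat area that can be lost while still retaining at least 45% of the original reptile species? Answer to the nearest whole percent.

99%

Need (A_new/A_old)^0.18 = 0.45, so A_new/A_old = 0.45^(1/0.18) = 0.45^5.556
ln(A_new/A_old) = ln 0.45 / 0.18 = -0.7985 / 0.18 = -4.4362
A_new/A_old = e^-4.4362 ≈ 0.01184
Fraction that can be lost = 1 − 0.01184 = 0.9882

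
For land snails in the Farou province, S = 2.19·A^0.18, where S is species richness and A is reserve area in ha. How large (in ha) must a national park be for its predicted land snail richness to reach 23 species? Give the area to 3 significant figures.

23 = 2.19 × A^0.18  ⇒  A^0.18 = 23/2.19 = 10.5
ln A = ln(10.5) / 0.18 = 2.3516 / 0.18 = 13.0644
A = e^13.0644 ≈ 471844 ha

472000 ha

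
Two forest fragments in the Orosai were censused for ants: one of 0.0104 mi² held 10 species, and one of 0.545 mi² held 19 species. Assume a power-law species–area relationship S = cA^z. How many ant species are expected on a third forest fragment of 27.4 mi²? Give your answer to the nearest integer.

36

z = ln(19/10) / ln(0.545/0.0104) = 0.6419 / 3.9590 = 0.1621
c = 10 / 0.0104^0.1621 = 10 / 0.477 = 20.96
S₃ = 20.96 × 27.4^0.1621 = 20.96 × 1.71 ≈ 35.86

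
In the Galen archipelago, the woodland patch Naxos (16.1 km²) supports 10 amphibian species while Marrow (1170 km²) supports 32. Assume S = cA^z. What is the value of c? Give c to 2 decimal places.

4.70

z = ln(S₂/S₁) / ln(A₂/A₁) = ln(32/10) / ln(1170/16.1) = 1.1632 / 4.2859 = 0.2714
c = S₁ / A₁^z = 10 / 16.1^0.2714 = 10 / 2.126 = 4.704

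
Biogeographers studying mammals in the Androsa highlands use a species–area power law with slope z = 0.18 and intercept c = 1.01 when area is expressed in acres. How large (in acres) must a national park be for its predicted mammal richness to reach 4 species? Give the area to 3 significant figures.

4 = 1.01 × A^0.18  ⇒  A^0.18 = 4/1.01 = 3.96
ln A = ln(3.96) / 0.18 = 1.3763 / 0.18 = 7.6464
A = e^7.6464 ≈ 2093 acres

2090 acres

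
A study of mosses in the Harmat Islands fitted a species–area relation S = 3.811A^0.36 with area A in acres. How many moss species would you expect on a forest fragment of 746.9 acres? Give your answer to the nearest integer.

41 species

S = 3.811 × 746.9^0.36
ln S = ln 3.811 + 0.36 × ln 746.9 = 1.3379 + 0.36 × 6.6159 = 3.7196
S = e^3.7196 ≈ 41.25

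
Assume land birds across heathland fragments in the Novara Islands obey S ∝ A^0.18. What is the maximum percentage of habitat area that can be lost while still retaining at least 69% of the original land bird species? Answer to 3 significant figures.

Need (A_new/A_old)^0.18 = 0.69, so A_new/A_old = 0.69^(1/0.18) = 0.69^5.556
ln(A_new/A_old) = ln 0.69 / 0.18 = -0.3711 / 0.18 = -2.0615
A_new/A_old = e^-2.0615 ≈ 0.1273
Fraction that can be lost = 1 − 0.1273 = 0.8727

87.3%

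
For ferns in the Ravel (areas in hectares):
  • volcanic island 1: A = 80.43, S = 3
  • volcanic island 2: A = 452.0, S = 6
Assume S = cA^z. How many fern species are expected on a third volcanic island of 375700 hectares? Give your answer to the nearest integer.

z = ln(6/3) / ln(452/80.43) = 0.6931 / 1.7263 = 0.4015
c = 3 / 80.43^0.4015 = 3 / 5.822 = 0.5153
S₃ = 0.5153 × 375700^0.4015 = 0.5153 × 173.2 ≈ 89.22

89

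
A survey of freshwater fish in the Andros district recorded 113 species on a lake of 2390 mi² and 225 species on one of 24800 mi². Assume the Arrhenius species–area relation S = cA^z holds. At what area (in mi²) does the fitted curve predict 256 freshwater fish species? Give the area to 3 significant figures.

38400 mi²

z = ln(225/113) / ln(24800/2390) = 0.6887 / 2.3396 = 0.2944
c = 113 / 2390^0.2944 = 113 / 9.875 = 11.44
A = (256/11.44)^(1/0.2944) ⇒ ln A = ln(22.37)/0.2944 = 10.5571
A = e^10.5571 ≈ 38448 mi²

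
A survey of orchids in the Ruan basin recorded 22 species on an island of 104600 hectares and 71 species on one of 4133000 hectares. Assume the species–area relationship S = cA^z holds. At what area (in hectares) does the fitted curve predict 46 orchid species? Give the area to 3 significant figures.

1060000 hectares

z = ln(71/22) / ln(4133000/104600) = 1.1716 / 3.6766 = 0.3187
c = 22 / 104600^0.3187 = 22 / 39.77 = 0.5531
A = (46/0.5531)^(1/0.3187) ⇒ ln A = ln(83.16)/0.3187 = 13.8725
A = e^13.8725 ≈ 1058639 hectares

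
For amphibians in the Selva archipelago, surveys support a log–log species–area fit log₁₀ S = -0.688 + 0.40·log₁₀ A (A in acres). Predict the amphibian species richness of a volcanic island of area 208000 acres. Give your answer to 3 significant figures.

27.5

S = 0.2051 × 208000^0.4
ln S = ln 0.2051 + 0.4 × ln 208000 = -1.5842 + 0.4 × 12.2453 = 3.3139
S = e^3.3139 ≈ 27.49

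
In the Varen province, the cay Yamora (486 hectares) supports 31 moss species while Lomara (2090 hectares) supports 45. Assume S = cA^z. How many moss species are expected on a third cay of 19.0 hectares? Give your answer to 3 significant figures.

z = ln(45/31) / ln(2090/486) = 0.3727 / 1.4587 = 0.2555
c = 31 / 486^0.2555 = 31 / 4.857 = 6.382
S₃ = 6.382 × 19^0.2555 = 6.382 × 2.122 ≈ 13.54

13.5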